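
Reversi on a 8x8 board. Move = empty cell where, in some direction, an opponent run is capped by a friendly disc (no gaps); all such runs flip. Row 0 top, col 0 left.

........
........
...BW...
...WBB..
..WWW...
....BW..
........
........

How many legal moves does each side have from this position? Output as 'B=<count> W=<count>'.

-- B to move --
(1,3): flips 1 -> legal
(1,4): flips 1 -> legal
(1,5): no bracket -> illegal
(2,2): no bracket -> illegal
(2,5): flips 1 -> legal
(3,1): no bracket -> illegal
(3,2): flips 2 -> legal
(4,1): no bracket -> illegal
(4,5): no bracket -> illegal
(4,6): no bracket -> illegal
(5,1): no bracket -> illegal
(5,2): flips 1 -> legal
(5,3): flips 3 -> legal
(5,6): flips 1 -> legal
(6,4): no bracket -> illegal
(6,5): no bracket -> illegal
(6,6): no bracket -> illegal
B mobility = 7
-- W to move --
(1,2): no bracket -> illegal
(1,3): flips 1 -> legal
(1,4): no bracket -> illegal
(2,2): flips 1 -> legal
(2,5): flips 1 -> legal
(2,6): flips 1 -> legal
(3,2): no bracket -> illegal
(3,6): flips 2 -> legal
(4,5): no bracket -> illegal
(4,6): flips 1 -> legal
(5,3): flips 1 -> legal
(6,3): no bracket -> illegal
(6,4): flips 1 -> legal
(6,5): flips 1 -> legal
W mobility = 9

Answer: B=7 W=9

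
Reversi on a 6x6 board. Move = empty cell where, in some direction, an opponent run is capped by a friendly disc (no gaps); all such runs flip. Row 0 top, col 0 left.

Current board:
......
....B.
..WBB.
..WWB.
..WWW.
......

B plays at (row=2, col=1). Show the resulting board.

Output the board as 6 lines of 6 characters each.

Place B at (2,1); scan 8 dirs for brackets.
Dir NW: first cell '.' (not opp) -> no flip
Dir N: first cell '.' (not opp) -> no flip
Dir NE: first cell '.' (not opp) -> no flip
Dir W: first cell '.' (not opp) -> no flip
Dir E: opp run (2,2) capped by B -> flip
Dir SW: first cell '.' (not opp) -> no flip
Dir S: first cell '.' (not opp) -> no flip
Dir SE: opp run (3,2) (4,3), next='.' -> no flip
All flips: (2,2)

Answer: ......
....B.
.BBBB.
..WWB.
..WWW.
......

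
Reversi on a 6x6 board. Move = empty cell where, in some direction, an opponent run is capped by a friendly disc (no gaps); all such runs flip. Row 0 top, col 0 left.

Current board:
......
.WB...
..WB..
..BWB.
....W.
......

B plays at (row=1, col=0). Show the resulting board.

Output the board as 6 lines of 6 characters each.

Place B at (1,0); scan 8 dirs for brackets.
Dir NW: edge -> no flip
Dir N: first cell '.' (not opp) -> no flip
Dir NE: first cell '.' (not opp) -> no flip
Dir W: edge -> no flip
Dir E: opp run (1,1) capped by B -> flip
Dir SW: edge -> no flip
Dir S: first cell '.' (not opp) -> no flip
Dir SE: first cell '.' (not opp) -> no flip
All flips: (1,1)

Answer: ......
BBB...
..WB..
..BWB.
....W.
......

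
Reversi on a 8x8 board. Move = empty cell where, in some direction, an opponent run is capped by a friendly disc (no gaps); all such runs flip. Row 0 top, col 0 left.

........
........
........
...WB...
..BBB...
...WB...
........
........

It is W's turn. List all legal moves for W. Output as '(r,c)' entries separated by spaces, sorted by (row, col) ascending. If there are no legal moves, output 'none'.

(2,3): no bracket -> illegal
(2,4): no bracket -> illegal
(2,5): no bracket -> illegal
(3,1): flips 1 -> legal
(3,2): no bracket -> illegal
(3,5): flips 2 -> legal
(4,1): no bracket -> illegal
(4,5): no bracket -> illegal
(5,1): flips 1 -> legal
(5,2): no bracket -> illegal
(5,5): flips 2 -> legal
(6,3): no bracket -> illegal
(6,4): no bracket -> illegal
(6,5): no bracket -> illegal

Answer: (3,1) (3,5) (5,1) (5,5)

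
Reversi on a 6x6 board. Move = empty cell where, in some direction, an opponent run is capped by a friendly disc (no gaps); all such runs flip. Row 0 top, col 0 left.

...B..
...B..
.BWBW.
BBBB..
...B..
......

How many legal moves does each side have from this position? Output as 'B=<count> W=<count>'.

Answer: B=5 W=6

Derivation:
-- B to move --
(1,1): flips 1 -> legal
(1,2): flips 1 -> legal
(1,4): no bracket -> illegal
(1,5): flips 1 -> legal
(2,5): flips 1 -> legal
(3,4): no bracket -> illegal
(3,5): flips 1 -> legal
B mobility = 5
-- W to move --
(0,2): flips 1 -> legal
(0,4): flips 1 -> legal
(1,0): no bracket -> illegal
(1,1): no bracket -> illegal
(1,2): no bracket -> illegal
(1,4): no bracket -> illegal
(2,0): flips 1 -> legal
(3,4): no bracket -> illegal
(4,0): flips 1 -> legal
(4,1): no bracket -> illegal
(4,2): flips 2 -> legal
(4,4): flips 1 -> legal
(5,2): no bracket -> illegal
(5,3): no bracket -> illegal
(5,4): no bracket -> illegal
W mobility = 6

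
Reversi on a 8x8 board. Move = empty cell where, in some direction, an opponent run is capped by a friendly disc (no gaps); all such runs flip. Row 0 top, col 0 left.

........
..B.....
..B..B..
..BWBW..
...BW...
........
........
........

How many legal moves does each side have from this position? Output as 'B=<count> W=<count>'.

Answer: B=5 W=6

Derivation:
-- B to move --
(2,3): flips 1 -> legal
(2,4): no bracket -> illegal
(2,6): no bracket -> illegal
(3,6): flips 1 -> legal
(4,2): no bracket -> illegal
(4,5): flips 2 -> legal
(4,6): no bracket -> illegal
(5,3): no bracket -> illegal
(5,4): flips 1 -> legal
(5,5): flips 2 -> legal
B mobility = 5
-- W to move --
(0,1): no bracket -> illegal
(0,2): no bracket -> illegal
(0,3): no bracket -> illegal
(1,1): flips 1 -> legal
(1,3): no bracket -> illegal
(1,4): no bracket -> illegal
(1,5): flips 1 -> legal
(1,6): no bracket -> illegal
(2,1): no bracket -> illegal
(2,3): no bracket -> illegal
(2,4): flips 1 -> legal
(2,6): no bracket -> illegal
(3,1): flips 1 -> legal
(3,6): no bracket -> illegal
(4,1): no bracket -> illegal
(4,2): flips 1 -> legal
(4,5): no bracket -> illegal
(5,2): no bracket -> illegal
(5,3): flips 1 -> legal
(5,4): no bracket -> illegal
W mobility = 6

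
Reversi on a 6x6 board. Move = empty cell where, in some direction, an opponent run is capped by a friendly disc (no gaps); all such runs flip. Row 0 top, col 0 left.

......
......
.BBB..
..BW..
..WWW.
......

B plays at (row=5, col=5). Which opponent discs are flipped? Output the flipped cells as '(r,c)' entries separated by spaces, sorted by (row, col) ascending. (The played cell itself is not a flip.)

Answer: (3,3) (4,4)

Derivation:
Dir NW: opp run (4,4) (3,3) capped by B -> flip
Dir N: first cell '.' (not opp) -> no flip
Dir NE: edge -> no flip
Dir W: first cell '.' (not opp) -> no flip
Dir E: edge -> no flip
Dir SW: edge -> no flip
Dir S: edge -> no flip
Dir SE: edge -> no flip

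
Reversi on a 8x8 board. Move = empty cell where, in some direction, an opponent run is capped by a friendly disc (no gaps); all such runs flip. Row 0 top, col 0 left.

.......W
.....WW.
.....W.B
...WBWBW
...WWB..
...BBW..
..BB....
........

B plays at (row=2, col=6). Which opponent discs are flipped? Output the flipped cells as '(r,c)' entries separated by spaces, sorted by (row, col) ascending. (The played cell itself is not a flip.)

Dir NW: opp run (1,5), next='.' -> no flip
Dir N: opp run (1,6), next='.' -> no flip
Dir NE: first cell '.' (not opp) -> no flip
Dir W: opp run (2,5), next='.' -> no flip
Dir E: first cell 'B' (not opp) -> no flip
Dir SW: opp run (3,5) (4,4) capped by B -> flip
Dir S: first cell 'B' (not opp) -> no flip
Dir SE: opp run (3,7), next=edge -> no flip

Answer: (3,5) (4,4)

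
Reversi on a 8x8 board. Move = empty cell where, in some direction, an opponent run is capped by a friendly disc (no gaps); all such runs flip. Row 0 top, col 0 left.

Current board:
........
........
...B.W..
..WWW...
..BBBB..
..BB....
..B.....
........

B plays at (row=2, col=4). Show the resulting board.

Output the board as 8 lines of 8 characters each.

Place B at (2,4); scan 8 dirs for brackets.
Dir NW: first cell '.' (not opp) -> no flip
Dir N: first cell '.' (not opp) -> no flip
Dir NE: first cell '.' (not opp) -> no flip
Dir W: first cell 'B' (not opp) -> no flip
Dir E: opp run (2,5), next='.' -> no flip
Dir SW: opp run (3,3) capped by B -> flip
Dir S: opp run (3,4) capped by B -> flip
Dir SE: first cell '.' (not opp) -> no flip
All flips: (3,3) (3,4)

Answer: ........
........
...BBW..
..WBB...
..BBBB..
..BB....
..B.....
........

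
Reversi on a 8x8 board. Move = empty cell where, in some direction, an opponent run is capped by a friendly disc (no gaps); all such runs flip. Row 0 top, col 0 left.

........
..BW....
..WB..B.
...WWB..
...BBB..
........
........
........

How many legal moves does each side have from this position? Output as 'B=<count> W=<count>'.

Answer: B=7 W=10

Derivation:
-- B to move --
(0,2): no bracket -> illegal
(0,3): flips 1 -> legal
(0,4): no bracket -> illegal
(1,1): flips 2 -> legal
(1,4): flips 1 -> legal
(2,1): flips 1 -> legal
(2,4): flips 1 -> legal
(2,5): flips 1 -> legal
(3,1): no bracket -> illegal
(3,2): flips 3 -> legal
(4,2): no bracket -> illegal
B mobility = 7
-- W to move --
(0,1): flips 2 -> legal
(0,2): flips 1 -> legal
(0,3): no bracket -> illegal
(1,1): flips 1 -> legal
(1,4): no bracket -> illegal
(1,5): no bracket -> illegal
(1,6): no bracket -> illegal
(1,7): no bracket -> illegal
(2,1): no bracket -> illegal
(2,4): flips 1 -> legal
(2,5): no bracket -> illegal
(2,7): no bracket -> illegal
(3,2): no bracket -> illegal
(3,6): flips 1 -> legal
(3,7): no bracket -> illegal
(4,2): no bracket -> illegal
(4,6): no bracket -> illegal
(5,2): flips 1 -> legal
(5,3): flips 1 -> legal
(5,4): flips 1 -> legal
(5,5): flips 1 -> legal
(5,6): flips 1 -> legal
W mobility = 10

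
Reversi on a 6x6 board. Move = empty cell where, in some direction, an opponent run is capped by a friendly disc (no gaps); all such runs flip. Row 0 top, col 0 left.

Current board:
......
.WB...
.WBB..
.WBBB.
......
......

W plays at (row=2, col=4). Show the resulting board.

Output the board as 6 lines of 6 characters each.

Place W at (2,4); scan 8 dirs for brackets.
Dir NW: first cell '.' (not opp) -> no flip
Dir N: first cell '.' (not opp) -> no flip
Dir NE: first cell '.' (not opp) -> no flip
Dir W: opp run (2,3) (2,2) capped by W -> flip
Dir E: first cell '.' (not opp) -> no flip
Dir SW: opp run (3,3), next='.' -> no flip
Dir S: opp run (3,4), next='.' -> no flip
Dir SE: first cell '.' (not opp) -> no flip
All flips: (2,2) (2,3)

Answer: ......
.WB...
.WWWW.
.WBBB.
......
......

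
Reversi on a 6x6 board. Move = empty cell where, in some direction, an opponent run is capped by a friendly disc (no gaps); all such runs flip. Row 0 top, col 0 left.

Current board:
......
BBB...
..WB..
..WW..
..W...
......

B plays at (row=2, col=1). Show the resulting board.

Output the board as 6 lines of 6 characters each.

Answer: ......
BBB...
.BBB..
..WW..
..W...
......

Derivation:
Place B at (2,1); scan 8 dirs for brackets.
Dir NW: first cell 'B' (not opp) -> no flip
Dir N: first cell 'B' (not opp) -> no flip
Dir NE: first cell 'B' (not opp) -> no flip
Dir W: first cell '.' (not opp) -> no flip
Dir E: opp run (2,2) capped by B -> flip
Dir SW: first cell '.' (not opp) -> no flip
Dir S: first cell '.' (not opp) -> no flip
Dir SE: opp run (3,2), next='.' -> no flip
All flips: (2,2)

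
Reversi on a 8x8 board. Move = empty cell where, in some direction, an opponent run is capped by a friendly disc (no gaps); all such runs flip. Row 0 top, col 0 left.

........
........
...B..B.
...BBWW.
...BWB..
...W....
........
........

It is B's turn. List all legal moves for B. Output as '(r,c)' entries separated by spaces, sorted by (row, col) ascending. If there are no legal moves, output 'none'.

Answer: (2,5) (2,7) (3,7) (4,6) (5,4) (5,5) (6,2) (6,3)

Derivation:
(2,4): no bracket -> illegal
(2,5): flips 1 -> legal
(2,7): flips 1 -> legal
(3,7): flips 2 -> legal
(4,2): no bracket -> illegal
(4,6): flips 1 -> legal
(4,7): no bracket -> illegal
(5,2): no bracket -> illegal
(5,4): flips 1 -> legal
(5,5): flips 1 -> legal
(6,2): flips 3 -> legal
(6,3): flips 1 -> legal
(6,4): no bracket -> illegal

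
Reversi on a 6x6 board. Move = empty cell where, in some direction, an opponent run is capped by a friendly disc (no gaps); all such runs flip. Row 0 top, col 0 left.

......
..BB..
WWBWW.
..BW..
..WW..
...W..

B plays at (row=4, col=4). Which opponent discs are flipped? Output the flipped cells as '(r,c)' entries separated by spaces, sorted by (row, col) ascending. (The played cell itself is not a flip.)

Dir NW: opp run (3,3) capped by B -> flip
Dir N: first cell '.' (not opp) -> no flip
Dir NE: first cell '.' (not opp) -> no flip
Dir W: opp run (4,3) (4,2), next='.' -> no flip
Dir E: first cell '.' (not opp) -> no flip
Dir SW: opp run (5,3), next=edge -> no flip
Dir S: first cell '.' (not opp) -> no flip
Dir SE: first cell '.' (not opp) -> no flip

Answer: (3,3)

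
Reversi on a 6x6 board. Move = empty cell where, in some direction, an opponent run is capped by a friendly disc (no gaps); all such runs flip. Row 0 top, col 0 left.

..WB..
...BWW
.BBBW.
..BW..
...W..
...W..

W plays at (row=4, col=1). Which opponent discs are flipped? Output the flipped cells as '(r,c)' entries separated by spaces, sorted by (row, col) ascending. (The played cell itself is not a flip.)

Answer: (2,3) (3,2)

Derivation:
Dir NW: first cell '.' (not opp) -> no flip
Dir N: first cell '.' (not opp) -> no flip
Dir NE: opp run (3,2) (2,3) capped by W -> flip
Dir W: first cell '.' (not opp) -> no flip
Dir E: first cell '.' (not opp) -> no flip
Dir SW: first cell '.' (not opp) -> no flip
Dir S: first cell '.' (not opp) -> no flip
Dir SE: first cell '.' (not opp) -> no flip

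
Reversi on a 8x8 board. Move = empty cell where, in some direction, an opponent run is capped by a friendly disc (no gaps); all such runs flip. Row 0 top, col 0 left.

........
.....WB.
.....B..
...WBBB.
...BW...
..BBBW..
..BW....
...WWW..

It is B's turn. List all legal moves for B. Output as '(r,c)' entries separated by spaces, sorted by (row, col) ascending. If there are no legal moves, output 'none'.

Answer: (0,5) (1,4) (2,3) (3,2) (4,5) (5,6) (6,4) (7,2)

Derivation:
(0,4): no bracket -> illegal
(0,5): flips 1 -> legal
(0,6): no bracket -> illegal
(1,4): flips 1 -> legal
(2,2): no bracket -> illegal
(2,3): flips 1 -> legal
(2,4): no bracket -> illegal
(2,6): no bracket -> illegal
(3,2): flips 1 -> legal
(4,2): no bracket -> illegal
(4,5): flips 1 -> legal
(4,6): no bracket -> illegal
(5,6): flips 1 -> legal
(6,4): flips 1 -> legal
(6,5): no bracket -> illegal
(6,6): no bracket -> illegal
(7,2): flips 1 -> legal
(7,6): no bracket -> illegal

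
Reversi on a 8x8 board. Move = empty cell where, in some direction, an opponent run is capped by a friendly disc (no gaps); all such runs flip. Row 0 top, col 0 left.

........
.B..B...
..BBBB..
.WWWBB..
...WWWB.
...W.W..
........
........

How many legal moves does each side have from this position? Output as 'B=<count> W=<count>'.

-- B to move --
(2,0): no bracket -> illegal
(2,1): no bracket -> illegal
(3,0): flips 3 -> legal
(3,6): no bracket -> illegal
(4,0): flips 1 -> legal
(4,1): flips 1 -> legal
(4,2): flips 5 -> legal
(5,2): flips 1 -> legal
(5,4): flips 1 -> legal
(5,6): flips 1 -> legal
(6,2): flips 2 -> legal
(6,3): flips 3 -> legal
(6,4): flips 1 -> legal
(6,5): flips 2 -> legal
(6,6): flips 3 -> legal
B mobility = 12
-- W to move --
(0,0): flips 2 -> legal
(0,1): no bracket -> illegal
(0,2): no bracket -> illegal
(0,3): no bracket -> illegal
(0,4): flips 3 -> legal
(0,5): flips 2 -> legal
(1,0): no bracket -> illegal
(1,2): flips 3 -> legal
(1,3): flips 2 -> legal
(1,5): flips 3 -> legal
(1,6): flips 2 -> legal
(2,0): no bracket -> illegal
(2,1): no bracket -> illegal
(2,6): flips 1 -> legal
(3,6): flips 2 -> legal
(3,7): flips 1 -> legal
(4,7): flips 1 -> legal
(5,6): no bracket -> illegal
(5,7): no bracket -> illegal
W mobility = 11

Answer: B=12 W=11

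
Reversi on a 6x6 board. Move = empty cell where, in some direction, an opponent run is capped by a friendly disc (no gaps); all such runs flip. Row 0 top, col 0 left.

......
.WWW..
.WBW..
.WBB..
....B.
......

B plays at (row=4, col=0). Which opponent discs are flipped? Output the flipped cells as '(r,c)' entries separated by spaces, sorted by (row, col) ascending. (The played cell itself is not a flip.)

Dir NW: edge -> no flip
Dir N: first cell '.' (not opp) -> no flip
Dir NE: opp run (3,1) capped by B -> flip
Dir W: edge -> no flip
Dir E: first cell '.' (not opp) -> no flip
Dir SW: edge -> no flip
Dir S: first cell '.' (not opp) -> no flip
Dir SE: first cell '.' (not opp) -> no flip

Answer: (3,1)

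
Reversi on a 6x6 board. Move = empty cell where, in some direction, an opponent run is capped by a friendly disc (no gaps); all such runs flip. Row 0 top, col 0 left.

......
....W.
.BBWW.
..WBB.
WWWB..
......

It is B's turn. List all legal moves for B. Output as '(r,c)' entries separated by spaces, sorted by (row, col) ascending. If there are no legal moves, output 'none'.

(0,3): no bracket -> illegal
(0,4): flips 2 -> legal
(0,5): no bracket -> illegal
(1,2): flips 1 -> legal
(1,3): flips 1 -> legal
(1,5): flips 1 -> legal
(2,5): flips 2 -> legal
(3,0): no bracket -> illegal
(3,1): flips 1 -> legal
(3,5): no bracket -> illegal
(5,0): no bracket -> illegal
(5,1): flips 1 -> legal
(5,2): flips 2 -> legal
(5,3): no bracket -> illegal

Answer: (0,4) (1,2) (1,3) (1,5) (2,5) (3,1) (5,1) (5,2)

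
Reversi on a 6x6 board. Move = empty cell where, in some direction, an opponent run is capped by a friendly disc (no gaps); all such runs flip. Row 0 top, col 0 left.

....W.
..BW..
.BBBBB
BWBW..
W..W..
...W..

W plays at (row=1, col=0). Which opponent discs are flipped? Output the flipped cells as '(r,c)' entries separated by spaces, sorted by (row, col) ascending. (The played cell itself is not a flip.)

Dir NW: edge -> no flip
Dir N: first cell '.' (not opp) -> no flip
Dir NE: first cell '.' (not opp) -> no flip
Dir W: edge -> no flip
Dir E: first cell '.' (not opp) -> no flip
Dir SW: edge -> no flip
Dir S: first cell '.' (not opp) -> no flip
Dir SE: opp run (2,1) (3,2) capped by W -> flip

Answer: (2,1) (3,2)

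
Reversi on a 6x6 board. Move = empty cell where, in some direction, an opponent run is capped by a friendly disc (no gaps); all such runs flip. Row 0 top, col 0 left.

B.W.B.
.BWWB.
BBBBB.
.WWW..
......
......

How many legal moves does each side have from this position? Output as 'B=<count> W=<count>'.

-- B to move --
(0,1): flips 1 -> legal
(0,3): flips 2 -> legal
(3,0): no bracket -> illegal
(3,4): no bracket -> illegal
(4,0): flips 1 -> legal
(4,1): flips 2 -> legal
(4,2): flips 3 -> legal
(4,3): flips 2 -> legal
(4,4): flips 1 -> legal
B mobility = 7
-- W to move --
(0,1): flips 2 -> legal
(0,3): no bracket -> illegal
(0,5): flips 2 -> legal
(1,0): flips 2 -> legal
(1,5): flips 2 -> legal
(2,5): no bracket -> illegal
(3,0): flips 1 -> legal
(3,4): flips 1 -> legal
(3,5): flips 1 -> legal
W mobility = 7

Answer: B=7 W=7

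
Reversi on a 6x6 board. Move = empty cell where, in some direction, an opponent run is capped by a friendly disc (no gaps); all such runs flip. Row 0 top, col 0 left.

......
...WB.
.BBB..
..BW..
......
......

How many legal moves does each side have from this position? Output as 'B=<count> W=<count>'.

Answer: B=6 W=3

Derivation:
-- B to move --
(0,2): no bracket -> illegal
(0,3): flips 1 -> legal
(0,4): flips 1 -> legal
(1,2): flips 1 -> legal
(2,4): no bracket -> illegal
(3,4): flips 1 -> legal
(4,2): no bracket -> illegal
(4,3): flips 1 -> legal
(4,4): flips 1 -> legal
B mobility = 6
-- W to move --
(0,3): no bracket -> illegal
(0,4): no bracket -> illegal
(0,5): no bracket -> illegal
(1,0): no bracket -> illegal
(1,1): flips 1 -> legal
(1,2): no bracket -> illegal
(1,5): flips 1 -> legal
(2,0): no bracket -> illegal
(2,4): no bracket -> illegal
(2,5): no bracket -> illegal
(3,0): no bracket -> illegal
(3,1): flips 2 -> legal
(3,4): no bracket -> illegal
(4,1): no bracket -> illegal
(4,2): no bracket -> illegal
(4,3): no bracket -> illegal
W mobility = 3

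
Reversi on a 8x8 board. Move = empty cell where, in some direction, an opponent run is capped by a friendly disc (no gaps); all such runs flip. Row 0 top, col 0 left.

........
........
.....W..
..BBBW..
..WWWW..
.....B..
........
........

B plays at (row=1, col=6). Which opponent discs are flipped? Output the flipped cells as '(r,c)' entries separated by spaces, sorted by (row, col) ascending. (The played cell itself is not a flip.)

Dir NW: first cell '.' (not opp) -> no flip
Dir N: first cell '.' (not opp) -> no flip
Dir NE: first cell '.' (not opp) -> no flip
Dir W: first cell '.' (not opp) -> no flip
Dir E: first cell '.' (not opp) -> no flip
Dir SW: opp run (2,5) capped by B -> flip
Dir S: first cell '.' (not opp) -> no flip
Dir SE: first cell '.' (not opp) -> no flip

Answer: (2,5)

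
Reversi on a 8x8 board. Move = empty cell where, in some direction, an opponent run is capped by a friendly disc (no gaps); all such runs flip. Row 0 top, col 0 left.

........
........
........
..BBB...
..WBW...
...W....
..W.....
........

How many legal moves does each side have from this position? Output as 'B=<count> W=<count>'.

-- B to move --
(3,1): no bracket -> illegal
(3,5): no bracket -> illegal
(4,1): flips 1 -> legal
(4,5): flips 1 -> legal
(5,1): flips 1 -> legal
(5,2): flips 1 -> legal
(5,4): flips 1 -> legal
(5,5): flips 1 -> legal
(6,1): no bracket -> illegal
(6,3): flips 1 -> legal
(6,4): no bracket -> illegal
(7,1): no bracket -> illegal
(7,2): no bracket -> illegal
(7,3): no bracket -> illegal
B mobility = 7
-- W to move --
(2,1): no bracket -> illegal
(2,2): flips 2 -> legal
(2,3): flips 2 -> legal
(2,4): flips 2 -> legal
(2,5): no bracket -> illegal
(3,1): no bracket -> illegal
(3,5): no bracket -> illegal
(4,1): no bracket -> illegal
(4,5): no bracket -> illegal
(5,2): no bracket -> illegal
(5,4): no bracket -> illegal
W mobility = 3

Answer: B=7 W=3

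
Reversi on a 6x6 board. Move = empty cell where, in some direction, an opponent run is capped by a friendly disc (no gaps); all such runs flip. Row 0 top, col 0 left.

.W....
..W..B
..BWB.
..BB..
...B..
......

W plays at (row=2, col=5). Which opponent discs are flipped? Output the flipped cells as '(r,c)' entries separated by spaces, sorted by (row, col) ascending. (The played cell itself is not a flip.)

Answer: (2,4)

Derivation:
Dir NW: first cell '.' (not opp) -> no flip
Dir N: opp run (1,5), next='.' -> no flip
Dir NE: edge -> no flip
Dir W: opp run (2,4) capped by W -> flip
Dir E: edge -> no flip
Dir SW: first cell '.' (not opp) -> no flip
Dir S: first cell '.' (not opp) -> no flip
Dir SE: edge -> no flip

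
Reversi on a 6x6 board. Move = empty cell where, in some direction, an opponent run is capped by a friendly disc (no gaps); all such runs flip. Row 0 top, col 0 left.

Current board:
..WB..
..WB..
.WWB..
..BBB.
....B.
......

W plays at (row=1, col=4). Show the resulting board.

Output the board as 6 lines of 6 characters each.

Place W at (1,4); scan 8 dirs for brackets.
Dir NW: opp run (0,3), next=edge -> no flip
Dir N: first cell '.' (not opp) -> no flip
Dir NE: first cell '.' (not opp) -> no flip
Dir W: opp run (1,3) capped by W -> flip
Dir E: first cell '.' (not opp) -> no flip
Dir SW: opp run (2,3) (3,2), next='.' -> no flip
Dir S: first cell '.' (not opp) -> no flip
Dir SE: first cell '.' (not opp) -> no flip
All flips: (1,3)

Answer: ..WB..
..WWW.
.WWB..
..BBB.
....B.
......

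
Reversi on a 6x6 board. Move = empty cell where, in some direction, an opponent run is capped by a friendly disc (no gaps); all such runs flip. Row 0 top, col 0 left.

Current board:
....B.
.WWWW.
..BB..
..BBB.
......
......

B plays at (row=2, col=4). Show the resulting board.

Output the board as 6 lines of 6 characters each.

Answer: ....B.
.WWWB.
..BBB.
..BBB.
......
......

Derivation:
Place B at (2,4); scan 8 dirs for brackets.
Dir NW: opp run (1,3), next='.' -> no flip
Dir N: opp run (1,4) capped by B -> flip
Dir NE: first cell '.' (not opp) -> no flip
Dir W: first cell 'B' (not opp) -> no flip
Dir E: first cell '.' (not opp) -> no flip
Dir SW: first cell 'B' (not opp) -> no flip
Dir S: first cell 'B' (not opp) -> no flip
Dir SE: first cell '.' (not opp) -> no flip
All flips: (1,4)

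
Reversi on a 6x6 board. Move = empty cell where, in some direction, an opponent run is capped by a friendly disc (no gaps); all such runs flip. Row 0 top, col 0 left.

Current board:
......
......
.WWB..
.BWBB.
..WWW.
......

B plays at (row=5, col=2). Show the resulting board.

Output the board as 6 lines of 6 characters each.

Place B at (5,2); scan 8 dirs for brackets.
Dir NW: first cell '.' (not opp) -> no flip
Dir N: opp run (4,2) (3,2) (2,2), next='.' -> no flip
Dir NE: opp run (4,3) capped by B -> flip
Dir W: first cell '.' (not opp) -> no flip
Dir E: first cell '.' (not opp) -> no flip
Dir SW: edge -> no flip
Dir S: edge -> no flip
Dir SE: edge -> no flip
All flips: (4,3)

Answer: ......
......
.WWB..
.BWBB.
..WBW.
..B...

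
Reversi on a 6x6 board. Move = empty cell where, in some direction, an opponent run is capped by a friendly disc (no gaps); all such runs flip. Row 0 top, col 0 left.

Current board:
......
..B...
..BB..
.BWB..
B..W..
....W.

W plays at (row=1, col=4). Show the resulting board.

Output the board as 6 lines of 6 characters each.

Place W at (1,4); scan 8 dirs for brackets.
Dir NW: first cell '.' (not opp) -> no flip
Dir N: first cell '.' (not opp) -> no flip
Dir NE: first cell '.' (not opp) -> no flip
Dir W: first cell '.' (not opp) -> no flip
Dir E: first cell '.' (not opp) -> no flip
Dir SW: opp run (2,3) capped by W -> flip
Dir S: first cell '.' (not opp) -> no flip
Dir SE: first cell '.' (not opp) -> no flip
All flips: (2,3)

Answer: ......
..B.W.
..BW..
.BWB..
B..W..
....W.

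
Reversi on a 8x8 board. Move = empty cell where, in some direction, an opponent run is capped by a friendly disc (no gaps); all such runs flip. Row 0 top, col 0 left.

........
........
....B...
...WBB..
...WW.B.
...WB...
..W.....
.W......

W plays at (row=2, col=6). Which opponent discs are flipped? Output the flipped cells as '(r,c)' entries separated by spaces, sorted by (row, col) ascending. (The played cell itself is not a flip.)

Answer: (3,5)

Derivation:
Dir NW: first cell '.' (not opp) -> no flip
Dir N: first cell '.' (not opp) -> no flip
Dir NE: first cell '.' (not opp) -> no flip
Dir W: first cell '.' (not opp) -> no flip
Dir E: first cell '.' (not opp) -> no flip
Dir SW: opp run (3,5) capped by W -> flip
Dir S: first cell '.' (not opp) -> no flip
Dir SE: first cell '.' (not opp) -> no flip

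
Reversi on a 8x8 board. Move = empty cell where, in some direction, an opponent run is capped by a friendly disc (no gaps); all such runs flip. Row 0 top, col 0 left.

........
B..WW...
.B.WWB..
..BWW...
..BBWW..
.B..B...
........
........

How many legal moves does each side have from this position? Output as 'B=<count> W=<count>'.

-- B to move --
(0,2): no bracket -> illegal
(0,3): flips 4 -> legal
(0,4): flips 4 -> legal
(0,5): flips 2 -> legal
(1,2): no bracket -> illegal
(1,5): flips 2 -> legal
(2,2): flips 2 -> legal
(3,5): flips 2 -> legal
(3,6): flips 1 -> legal
(4,6): flips 2 -> legal
(5,3): no bracket -> illegal
(5,5): no bracket -> illegal
(5,6): no bracket -> illegal
B mobility = 8
-- W to move --
(0,0): no bracket -> illegal
(0,1): no bracket -> illegal
(1,1): no bracket -> illegal
(1,2): no bracket -> illegal
(1,5): no bracket -> illegal
(1,6): flips 1 -> legal
(2,0): no bracket -> illegal
(2,2): no bracket -> illegal
(2,6): flips 1 -> legal
(3,0): no bracket -> illegal
(3,1): flips 1 -> legal
(3,5): no bracket -> illegal
(3,6): flips 1 -> legal
(4,0): no bracket -> illegal
(4,1): flips 3 -> legal
(5,0): no bracket -> illegal
(5,2): flips 1 -> legal
(5,3): flips 1 -> legal
(5,5): no bracket -> illegal
(6,0): flips 2 -> legal
(6,1): no bracket -> illegal
(6,2): no bracket -> illegal
(6,3): flips 1 -> legal
(6,4): flips 1 -> legal
(6,5): no bracket -> illegal
W mobility = 10

Answer: B=8 W=10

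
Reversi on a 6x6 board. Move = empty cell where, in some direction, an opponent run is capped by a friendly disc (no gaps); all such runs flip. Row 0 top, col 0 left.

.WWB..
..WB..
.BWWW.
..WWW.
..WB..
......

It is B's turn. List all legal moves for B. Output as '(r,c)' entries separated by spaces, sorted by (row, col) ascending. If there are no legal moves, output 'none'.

(0,0): flips 2 -> legal
(1,0): no bracket -> illegal
(1,1): flips 1 -> legal
(1,4): no bracket -> illegal
(1,5): no bracket -> illegal
(2,5): flips 4 -> legal
(3,1): flips 1 -> legal
(3,5): flips 1 -> legal
(4,1): flips 1 -> legal
(4,4): no bracket -> illegal
(4,5): no bracket -> illegal
(5,1): no bracket -> illegal
(5,2): no bracket -> illegal
(5,3): no bracket -> illegal

Answer: (0,0) (1,1) (2,5) (3,1) (3,5) (4,1)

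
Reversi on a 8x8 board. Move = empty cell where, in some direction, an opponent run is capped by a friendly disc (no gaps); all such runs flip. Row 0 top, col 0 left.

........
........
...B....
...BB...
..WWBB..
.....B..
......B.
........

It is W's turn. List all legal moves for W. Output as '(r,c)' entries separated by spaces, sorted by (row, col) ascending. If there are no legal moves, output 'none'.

(1,2): no bracket -> illegal
(1,3): flips 2 -> legal
(1,4): no bracket -> illegal
(2,2): no bracket -> illegal
(2,4): flips 1 -> legal
(2,5): flips 1 -> legal
(3,2): no bracket -> illegal
(3,5): no bracket -> illegal
(3,6): no bracket -> illegal
(4,6): flips 2 -> legal
(5,3): no bracket -> illegal
(5,4): no bracket -> illegal
(5,6): no bracket -> illegal
(5,7): no bracket -> illegal
(6,4): no bracket -> illegal
(6,5): no bracket -> illegal
(6,7): no bracket -> illegal
(7,5): no bracket -> illegal
(7,6): no bracket -> illegal
(7,7): no bracket -> illegal

Answer: (1,3) (2,4) (2,5) (4,6)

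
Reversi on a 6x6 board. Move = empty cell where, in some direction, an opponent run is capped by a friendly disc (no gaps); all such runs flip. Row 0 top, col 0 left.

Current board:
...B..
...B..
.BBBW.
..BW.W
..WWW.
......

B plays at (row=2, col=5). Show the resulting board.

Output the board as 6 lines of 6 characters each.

Place B at (2,5); scan 8 dirs for brackets.
Dir NW: first cell '.' (not opp) -> no flip
Dir N: first cell '.' (not opp) -> no flip
Dir NE: edge -> no flip
Dir W: opp run (2,4) capped by B -> flip
Dir E: edge -> no flip
Dir SW: first cell '.' (not opp) -> no flip
Dir S: opp run (3,5), next='.' -> no flip
Dir SE: edge -> no flip
All flips: (2,4)

Answer: ...B..
...B..
.BBBBB
..BW.W
..WWW.
......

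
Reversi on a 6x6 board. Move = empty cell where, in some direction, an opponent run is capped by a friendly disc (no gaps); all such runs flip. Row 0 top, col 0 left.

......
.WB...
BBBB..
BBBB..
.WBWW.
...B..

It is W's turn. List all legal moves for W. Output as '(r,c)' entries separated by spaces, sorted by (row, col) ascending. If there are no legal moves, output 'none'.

(0,1): no bracket -> illegal
(0,2): no bracket -> illegal
(0,3): no bracket -> illegal
(1,0): flips 2 -> legal
(1,3): flips 3 -> legal
(1,4): flips 2 -> legal
(2,4): no bracket -> illegal
(3,4): no bracket -> illegal
(4,0): no bracket -> illegal
(5,1): no bracket -> illegal
(5,2): no bracket -> illegal
(5,4): no bracket -> illegal

Answer: (1,0) (1,3) (1,4)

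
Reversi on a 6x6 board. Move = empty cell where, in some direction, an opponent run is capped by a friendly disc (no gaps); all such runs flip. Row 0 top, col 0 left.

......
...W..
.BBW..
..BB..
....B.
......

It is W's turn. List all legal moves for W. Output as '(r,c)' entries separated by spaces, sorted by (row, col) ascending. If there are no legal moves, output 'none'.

(1,0): no bracket -> illegal
(1,1): no bracket -> illegal
(1,2): no bracket -> illegal
(2,0): flips 2 -> legal
(2,4): no bracket -> illegal
(3,0): no bracket -> illegal
(3,1): flips 1 -> legal
(3,4): no bracket -> illegal
(3,5): no bracket -> illegal
(4,1): flips 1 -> legal
(4,2): no bracket -> illegal
(4,3): flips 1 -> legal
(4,5): no bracket -> illegal
(5,3): no bracket -> illegal
(5,4): no bracket -> illegal
(5,5): no bracket -> illegal

Answer: (2,0) (3,1) (4,1) (4,3)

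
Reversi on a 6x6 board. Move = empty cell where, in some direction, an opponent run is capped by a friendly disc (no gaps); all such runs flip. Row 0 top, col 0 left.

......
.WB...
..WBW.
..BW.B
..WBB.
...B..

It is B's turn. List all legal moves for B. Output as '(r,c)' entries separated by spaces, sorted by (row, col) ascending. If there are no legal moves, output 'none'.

(0,0): flips 3 -> legal
(0,1): no bracket -> illegal
(0,2): no bracket -> illegal
(1,0): flips 1 -> legal
(1,3): flips 1 -> legal
(1,4): no bracket -> illegal
(1,5): no bracket -> illegal
(2,0): no bracket -> illegal
(2,1): flips 1 -> legal
(2,5): flips 1 -> legal
(3,1): flips 1 -> legal
(3,4): flips 1 -> legal
(4,1): flips 1 -> legal
(5,1): no bracket -> illegal
(5,2): flips 1 -> legal

Answer: (0,0) (1,0) (1,3) (2,1) (2,5) (3,1) (3,4) (4,1) (5,2)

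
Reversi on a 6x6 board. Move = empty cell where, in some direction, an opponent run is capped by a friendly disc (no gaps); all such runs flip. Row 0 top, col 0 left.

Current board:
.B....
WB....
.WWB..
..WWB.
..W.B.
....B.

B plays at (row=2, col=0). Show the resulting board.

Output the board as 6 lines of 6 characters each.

Answer: .B....
WB....
BBBB..
..WWB.
..W.B.
....B.

Derivation:
Place B at (2,0); scan 8 dirs for brackets.
Dir NW: edge -> no flip
Dir N: opp run (1,0), next='.' -> no flip
Dir NE: first cell 'B' (not opp) -> no flip
Dir W: edge -> no flip
Dir E: opp run (2,1) (2,2) capped by B -> flip
Dir SW: edge -> no flip
Dir S: first cell '.' (not opp) -> no flip
Dir SE: first cell '.' (not opp) -> no flip
All flips: (2,1) (2,2)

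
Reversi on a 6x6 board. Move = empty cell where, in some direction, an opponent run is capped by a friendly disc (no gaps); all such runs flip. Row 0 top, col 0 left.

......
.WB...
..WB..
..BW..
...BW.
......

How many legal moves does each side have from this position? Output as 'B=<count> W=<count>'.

-- B to move --
(0,0): no bracket -> illegal
(0,1): no bracket -> illegal
(0,2): no bracket -> illegal
(1,0): flips 1 -> legal
(1,3): no bracket -> illegal
(2,0): no bracket -> illegal
(2,1): flips 1 -> legal
(2,4): no bracket -> illegal
(3,1): no bracket -> illegal
(3,4): flips 1 -> legal
(3,5): no bracket -> illegal
(4,2): no bracket -> illegal
(4,5): flips 1 -> legal
(5,3): no bracket -> illegal
(5,4): no bracket -> illegal
(5,5): no bracket -> illegal
B mobility = 4
-- W to move --
(0,1): no bracket -> illegal
(0,2): flips 1 -> legal
(0,3): no bracket -> illegal
(1,3): flips 2 -> legal
(1,4): no bracket -> illegal
(2,1): no bracket -> illegal
(2,4): flips 1 -> legal
(3,1): flips 1 -> legal
(3,4): no bracket -> illegal
(4,1): no bracket -> illegal
(4,2): flips 2 -> legal
(5,2): no bracket -> illegal
(5,3): flips 1 -> legal
(5,4): no bracket -> illegal
W mobility = 6

Answer: B=4 W=6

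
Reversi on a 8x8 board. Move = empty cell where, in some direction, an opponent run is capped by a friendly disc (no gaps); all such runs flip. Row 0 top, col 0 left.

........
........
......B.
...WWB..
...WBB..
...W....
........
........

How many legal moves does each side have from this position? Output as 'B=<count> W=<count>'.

-- B to move --
(2,2): flips 1 -> legal
(2,3): flips 1 -> legal
(2,4): flips 1 -> legal
(2,5): no bracket -> illegal
(3,2): flips 2 -> legal
(4,2): flips 1 -> legal
(5,2): no bracket -> illegal
(5,4): no bracket -> illegal
(6,2): flips 1 -> legal
(6,3): no bracket -> illegal
(6,4): no bracket -> illegal
B mobility = 6
-- W to move --
(1,5): no bracket -> illegal
(1,6): no bracket -> illegal
(1,7): flips 3 -> legal
(2,4): no bracket -> illegal
(2,5): no bracket -> illegal
(2,7): no bracket -> illegal
(3,6): flips 1 -> legal
(3,7): no bracket -> illegal
(4,6): flips 2 -> legal
(5,4): flips 1 -> legal
(5,5): flips 1 -> legal
(5,6): flips 1 -> legal
W mobility = 6

Answer: B=6 W=6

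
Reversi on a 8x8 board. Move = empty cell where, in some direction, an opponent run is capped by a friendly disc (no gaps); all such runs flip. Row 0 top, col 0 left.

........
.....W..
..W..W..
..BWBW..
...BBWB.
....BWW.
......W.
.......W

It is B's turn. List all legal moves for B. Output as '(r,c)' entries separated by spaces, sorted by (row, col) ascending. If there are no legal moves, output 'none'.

Answer: (1,1) (1,2) (1,6) (2,3) (2,4) (2,6) (3,6) (5,7) (6,4) (6,7) (7,6)

Derivation:
(0,4): no bracket -> illegal
(0,5): no bracket -> illegal
(0,6): no bracket -> illegal
(1,1): flips 2 -> legal
(1,2): flips 1 -> legal
(1,3): no bracket -> illegal
(1,4): no bracket -> illegal
(1,6): flips 1 -> legal
(2,1): no bracket -> illegal
(2,3): flips 1 -> legal
(2,4): flips 1 -> legal
(2,6): flips 1 -> legal
(3,1): no bracket -> illegal
(3,6): flips 2 -> legal
(4,2): no bracket -> illegal
(4,7): no bracket -> illegal
(5,7): flips 2 -> legal
(6,4): flips 1 -> legal
(6,5): no bracket -> illegal
(6,7): flips 2 -> legal
(7,5): no bracket -> illegal
(7,6): flips 2 -> legal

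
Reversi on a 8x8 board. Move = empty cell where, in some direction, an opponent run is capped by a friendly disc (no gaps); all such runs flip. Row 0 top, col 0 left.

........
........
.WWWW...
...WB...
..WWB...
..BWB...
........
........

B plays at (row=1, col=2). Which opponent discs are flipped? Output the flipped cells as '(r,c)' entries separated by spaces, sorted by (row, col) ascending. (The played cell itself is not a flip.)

Dir NW: first cell '.' (not opp) -> no flip
Dir N: first cell '.' (not opp) -> no flip
Dir NE: first cell '.' (not opp) -> no flip
Dir W: first cell '.' (not opp) -> no flip
Dir E: first cell '.' (not opp) -> no flip
Dir SW: opp run (2,1), next='.' -> no flip
Dir S: opp run (2,2), next='.' -> no flip
Dir SE: opp run (2,3) capped by B -> flip

Answer: (2,3)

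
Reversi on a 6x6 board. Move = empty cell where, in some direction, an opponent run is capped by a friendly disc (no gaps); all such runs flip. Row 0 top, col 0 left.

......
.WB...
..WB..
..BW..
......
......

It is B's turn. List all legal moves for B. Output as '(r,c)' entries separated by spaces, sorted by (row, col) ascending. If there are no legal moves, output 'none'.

(0,0): no bracket -> illegal
(0,1): no bracket -> illegal
(0,2): no bracket -> illegal
(1,0): flips 1 -> legal
(1,3): no bracket -> illegal
(2,0): no bracket -> illegal
(2,1): flips 1 -> legal
(2,4): no bracket -> illegal
(3,1): no bracket -> illegal
(3,4): flips 1 -> legal
(4,2): no bracket -> illegal
(4,3): flips 1 -> legal
(4,4): no bracket -> illegal

Answer: (1,0) (2,1) (3,4) (4,3)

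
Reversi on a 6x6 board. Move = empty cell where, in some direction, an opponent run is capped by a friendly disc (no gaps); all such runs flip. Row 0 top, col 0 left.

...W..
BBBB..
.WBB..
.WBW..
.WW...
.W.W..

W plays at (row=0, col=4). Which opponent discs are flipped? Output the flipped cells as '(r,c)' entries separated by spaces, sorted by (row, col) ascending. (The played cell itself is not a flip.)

Dir NW: edge -> no flip
Dir N: edge -> no flip
Dir NE: edge -> no flip
Dir W: first cell 'W' (not opp) -> no flip
Dir E: first cell '.' (not opp) -> no flip
Dir SW: opp run (1,3) (2,2) capped by W -> flip
Dir S: first cell '.' (not opp) -> no flip
Dir SE: first cell '.' (not opp) -> no flip

Answer: (1,3) (2,2)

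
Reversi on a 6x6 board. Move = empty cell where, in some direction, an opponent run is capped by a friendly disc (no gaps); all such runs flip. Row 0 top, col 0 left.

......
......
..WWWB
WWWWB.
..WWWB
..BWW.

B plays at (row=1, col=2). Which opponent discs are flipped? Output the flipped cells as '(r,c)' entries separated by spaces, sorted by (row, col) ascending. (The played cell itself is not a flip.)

Dir NW: first cell '.' (not opp) -> no flip
Dir N: first cell '.' (not opp) -> no flip
Dir NE: first cell '.' (not opp) -> no flip
Dir W: first cell '.' (not opp) -> no flip
Dir E: first cell '.' (not opp) -> no flip
Dir SW: first cell '.' (not opp) -> no flip
Dir S: opp run (2,2) (3,2) (4,2) capped by B -> flip
Dir SE: opp run (2,3) capped by B -> flip

Answer: (2,2) (2,3) (3,2) (4,2)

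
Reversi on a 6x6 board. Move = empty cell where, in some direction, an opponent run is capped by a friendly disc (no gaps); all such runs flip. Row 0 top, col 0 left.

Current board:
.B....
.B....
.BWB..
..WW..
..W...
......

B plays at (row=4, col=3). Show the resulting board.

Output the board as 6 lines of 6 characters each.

Place B at (4,3); scan 8 dirs for brackets.
Dir NW: opp run (3,2) capped by B -> flip
Dir N: opp run (3,3) capped by B -> flip
Dir NE: first cell '.' (not opp) -> no flip
Dir W: opp run (4,2), next='.' -> no flip
Dir E: first cell '.' (not opp) -> no flip
Dir SW: first cell '.' (not opp) -> no flip
Dir S: first cell '.' (not opp) -> no flip
Dir SE: first cell '.' (not opp) -> no flip
All flips: (3,2) (3,3)

Answer: .B....
.B....
.BWB..
..BB..
..WB..
......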